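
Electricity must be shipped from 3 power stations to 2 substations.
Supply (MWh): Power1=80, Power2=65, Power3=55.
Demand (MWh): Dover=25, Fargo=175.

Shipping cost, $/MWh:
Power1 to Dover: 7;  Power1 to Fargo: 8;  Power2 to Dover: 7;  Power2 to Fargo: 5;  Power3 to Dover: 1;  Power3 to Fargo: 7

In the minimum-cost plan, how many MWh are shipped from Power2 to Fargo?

65

Optimal shipments:
  Power1–Fargo: 80 × $8 = $640
  Power2–Fargo: 65 × $5 = $325
  Power3–Dover: 25 × $1 = $25
  Power3–Fargo: 30 × $7 = $210
Total cost = $1200.
So Power2→Fargo carries 65 MWh.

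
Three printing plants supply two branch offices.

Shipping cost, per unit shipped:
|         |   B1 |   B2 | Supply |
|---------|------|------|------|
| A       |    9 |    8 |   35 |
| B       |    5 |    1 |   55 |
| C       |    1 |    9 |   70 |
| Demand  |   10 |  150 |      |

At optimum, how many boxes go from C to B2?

60

Optimal shipments:
  A to B2: 35 × 8 = 280
  B to B2: 55 × 1 = 55
  C to B1: 10 × 1 = 10
  C to B2: 60 × 9 = 540
Total cost = 885.
So C→B2 carries 60 boxes.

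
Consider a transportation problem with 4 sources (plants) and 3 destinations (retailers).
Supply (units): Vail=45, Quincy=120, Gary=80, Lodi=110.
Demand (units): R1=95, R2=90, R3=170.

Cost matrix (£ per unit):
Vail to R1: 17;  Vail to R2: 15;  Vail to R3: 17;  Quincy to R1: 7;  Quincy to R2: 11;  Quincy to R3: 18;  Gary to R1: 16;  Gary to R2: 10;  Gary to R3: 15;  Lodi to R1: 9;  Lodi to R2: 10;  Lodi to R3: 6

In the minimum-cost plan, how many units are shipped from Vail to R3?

45

Solving gives:
  Vail–R3: 45 × £17 = £765
  Quincy–R1: 95 × £7 = £665
  Quincy–R2: 25 × £11 = £275
  Gary–R2: 65 × £10 = £650
  Gary–R3: 15 × £15 = £225
  Lodi–R3: 110 × £6 = £660
Total cost = £3240.
So Vail→R3 carries 45 units.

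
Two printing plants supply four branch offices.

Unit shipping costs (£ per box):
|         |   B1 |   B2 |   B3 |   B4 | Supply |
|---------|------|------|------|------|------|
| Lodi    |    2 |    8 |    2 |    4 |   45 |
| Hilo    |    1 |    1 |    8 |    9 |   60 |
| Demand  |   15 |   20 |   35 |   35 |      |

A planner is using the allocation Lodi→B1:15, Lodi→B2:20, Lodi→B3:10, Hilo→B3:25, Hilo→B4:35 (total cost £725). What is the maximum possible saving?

355

Current plan cost = 15·2 + 20·8 + 10·2 + 25·8 + 35·9 = £725.
Optimal plan:
  Lodi–B3: 35 boxes
  Lodi–B4: 10 boxes
  Hilo–B1: 15 boxes
  Hilo–B2: 20 boxes
  Hilo–B4: 25 boxes
Optimal cost = £370.
Saving = 725 − 370 = £355.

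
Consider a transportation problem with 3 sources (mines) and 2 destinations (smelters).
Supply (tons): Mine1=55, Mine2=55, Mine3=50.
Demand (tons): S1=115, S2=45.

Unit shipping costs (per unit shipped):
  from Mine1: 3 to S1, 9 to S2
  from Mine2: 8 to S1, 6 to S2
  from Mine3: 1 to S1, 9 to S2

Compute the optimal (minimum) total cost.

565

One minimum-cost allocation:
  Mine1->S1: 55 × 3 = 165
  Mine2->S1: 10 × 8 = 80
  Mine2->S2: 45 × 6 = 270
  Mine3->S1: 50 × 1 = 50
Total = 165 + 80 + 270 + 50 = 565.
(Supply check: Mine1 ships 55; Mine2 ships 55; Mine3 ships 50.)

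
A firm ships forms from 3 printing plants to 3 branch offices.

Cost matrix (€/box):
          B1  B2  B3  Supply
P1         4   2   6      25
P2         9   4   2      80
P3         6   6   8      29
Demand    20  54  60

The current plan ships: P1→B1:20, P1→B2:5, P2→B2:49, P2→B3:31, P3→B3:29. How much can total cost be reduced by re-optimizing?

156

Current plan cost = 20·4 + 5·2 + 49·4 + 31·2 + 29·8 = €580.
Optimal plan:
  P1->B2: 25 × €2 = €50
  P2->B2: 20 × €4 = €80
  P2->B3: 60 × €2 = €120
  P3->B1: 20 × €6 = €120
  P3->B2: 9 × €6 = €54
Optimal cost = €424.
Saving = 580 − 424 = €156.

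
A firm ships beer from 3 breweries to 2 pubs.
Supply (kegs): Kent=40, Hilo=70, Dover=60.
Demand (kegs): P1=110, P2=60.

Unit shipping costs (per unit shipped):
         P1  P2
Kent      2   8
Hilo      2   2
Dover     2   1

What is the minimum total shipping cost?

280

A cheapest plan:
  Kent to P1: 40 × 2 = 80
  Hilo to P1: 70 × 2 = 140
  Dover to P2: 60 × 1 = 60
Total = 80 + 140 + 60 = 280.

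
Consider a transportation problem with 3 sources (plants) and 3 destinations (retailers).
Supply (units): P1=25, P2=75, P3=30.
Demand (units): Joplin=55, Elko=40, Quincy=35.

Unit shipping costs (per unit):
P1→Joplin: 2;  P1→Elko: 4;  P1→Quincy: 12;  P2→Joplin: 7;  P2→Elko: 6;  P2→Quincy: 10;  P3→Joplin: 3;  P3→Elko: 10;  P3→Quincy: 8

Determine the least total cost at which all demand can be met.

An optimal shipping plan:
  P1→Joplin: 25 units
  P2→Elko: 40 units
  P2→Quincy: 35 units
  P3→Joplin: 30 units
Total cost = 730.

730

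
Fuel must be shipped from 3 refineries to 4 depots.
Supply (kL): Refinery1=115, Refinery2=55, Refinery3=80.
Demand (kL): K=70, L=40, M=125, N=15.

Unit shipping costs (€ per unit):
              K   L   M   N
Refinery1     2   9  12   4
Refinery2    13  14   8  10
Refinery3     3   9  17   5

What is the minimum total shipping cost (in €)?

1880

A cheapest plan:
  Refinery1→K: 30 × €2 = €60
  Refinery1→M: 70 × €12 = €840
  Refinery1→N: 15 × €4 = €60
  Refinery2→M: 55 × €8 = €440
  Refinery3→K: 40 × €3 = €120
  Refinery3→L: 40 × €9 = €360
Total = 60 + 840 + 60 + 440 + 120 + 360 = €1880.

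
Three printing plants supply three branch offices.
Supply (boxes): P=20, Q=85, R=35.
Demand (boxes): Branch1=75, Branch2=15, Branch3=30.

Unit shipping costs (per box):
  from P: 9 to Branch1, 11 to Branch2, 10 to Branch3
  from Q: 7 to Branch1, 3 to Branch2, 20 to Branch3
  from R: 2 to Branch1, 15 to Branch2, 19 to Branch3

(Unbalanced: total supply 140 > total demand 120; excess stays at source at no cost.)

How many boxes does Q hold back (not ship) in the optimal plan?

20

An optimal plan:
  P->Branch3: 20 × 10 = 200
  Q->Branch1: 40 × 7 = 280
  Q->Branch2: 15 × 3 = 45
  Q->Branch3: 10 × 20 = 200
  R->Branch1: 35 × 2 = 70
Total cost = 795.
Q ships 65 of its 85, leaving 20.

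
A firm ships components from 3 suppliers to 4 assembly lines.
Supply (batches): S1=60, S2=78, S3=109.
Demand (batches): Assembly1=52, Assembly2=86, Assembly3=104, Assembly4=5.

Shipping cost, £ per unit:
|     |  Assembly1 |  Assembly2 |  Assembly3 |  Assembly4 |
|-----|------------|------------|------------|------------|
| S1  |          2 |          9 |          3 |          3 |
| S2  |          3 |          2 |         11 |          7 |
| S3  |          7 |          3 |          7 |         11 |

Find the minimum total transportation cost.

911

Optimal allocation:
  S1 to Assembly3: 55 batches
  S1 to Assembly4: 5 batches
  S2 to Assembly1: 52 batches
  S2 to Assembly2: 26 batches
  S3 to Assembly2: 60 batches
  S3 to Assembly3: 49 batches
Total cost = £911.
(Supply check: S1 ships 60; S2 ships 78; S3 ships 109.)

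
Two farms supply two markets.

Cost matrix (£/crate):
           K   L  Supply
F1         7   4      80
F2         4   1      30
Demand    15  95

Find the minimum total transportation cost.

395

A cheapest plan:
  F1–L: 80 × £4 = £320
  F2–K: 15 × £4 = £60
  F2–L: 15 × £1 = £15
Total = 320 + 60 + 15 = £395.
(Supply check: F1 ships 80; F2 ships 30.)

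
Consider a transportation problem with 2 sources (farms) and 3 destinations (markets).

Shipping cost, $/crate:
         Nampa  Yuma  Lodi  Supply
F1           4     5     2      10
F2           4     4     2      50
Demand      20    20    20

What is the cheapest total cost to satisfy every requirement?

An optimal shipping plan:
  F1 to Nampa: 10 × $4 = $40
  F2 to Nampa: 10 × $4 = $40
  F2 to Yuma: 20 × $4 = $80
  F2 to Lodi: 20 × $2 = $40
Total = 40 + 40 + 80 + 40 = $200.

200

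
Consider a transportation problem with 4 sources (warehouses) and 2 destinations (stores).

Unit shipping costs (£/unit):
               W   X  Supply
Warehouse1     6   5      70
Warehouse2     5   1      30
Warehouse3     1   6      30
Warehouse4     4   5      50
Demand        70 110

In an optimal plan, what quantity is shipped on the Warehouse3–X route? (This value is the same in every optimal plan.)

0

Solving gives:
  Warehouse1->X: 70 × £5 = £350
  Warehouse2->X: 30 × £1 = £30
  Warehouse3->W: 30 × £1 = £30
  Warehouse4->W: 40 × £4 = £160
  Warehouse4->X: 10 × £5 = £50
Total cost = £620.
The route Warehouse3→X is not used.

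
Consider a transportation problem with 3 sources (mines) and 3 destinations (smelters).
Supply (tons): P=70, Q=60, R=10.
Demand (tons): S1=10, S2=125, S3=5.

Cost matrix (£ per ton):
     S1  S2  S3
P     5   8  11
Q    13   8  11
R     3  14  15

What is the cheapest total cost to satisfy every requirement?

1085

An optimal shipping plan:
  P→S2: 65 × £8 = £520
  P→S3: 5 × £11 = £55
  Q→S2: 60 × £8 = £480
  R→S1: 10 × £3 = £30
Total = 520 + 55 + 480 + 30 = £1085.
(Supply check: P ships 70; Q ships 60; R ships 10.)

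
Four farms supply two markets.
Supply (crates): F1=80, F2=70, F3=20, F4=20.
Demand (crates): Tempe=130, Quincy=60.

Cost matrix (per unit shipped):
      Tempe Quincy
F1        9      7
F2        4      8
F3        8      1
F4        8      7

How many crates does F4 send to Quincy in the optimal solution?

Optimal shipments:
  F1->Tempe: 40 crates
  F1->Quincy: 40 crates
  F2->Tempe: 70 crates
  F3->Quincy: 20 crates
  F4->Tempe: 20 crates
Total cost = 1100.
The route F4→Quincy is not used.

0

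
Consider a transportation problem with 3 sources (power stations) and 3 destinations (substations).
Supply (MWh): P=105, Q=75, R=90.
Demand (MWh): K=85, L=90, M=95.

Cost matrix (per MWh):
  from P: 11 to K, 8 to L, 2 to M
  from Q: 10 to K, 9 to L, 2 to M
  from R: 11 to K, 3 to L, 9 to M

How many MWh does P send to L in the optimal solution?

0

Solving gives:
  P to K: 10 × 11 = 110
  P to M: 95 × 2 = 190
  Q to K: 75 × 10 = 750
  R to L: 90 × 3 = 270
Total cost = 1320.
The route P→L is not used.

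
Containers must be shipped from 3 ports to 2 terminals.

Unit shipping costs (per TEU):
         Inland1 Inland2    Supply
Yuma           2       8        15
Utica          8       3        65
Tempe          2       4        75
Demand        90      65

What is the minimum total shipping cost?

One minimum-cost allocation:
  Yuma→Inland1: 15 × 2 = 30
  Utica→Inland2: 65 × 3 = 195
  Tempe→Inland1: 75 × 2 = 150
Total = 30 + 195 + 150 = 375.

375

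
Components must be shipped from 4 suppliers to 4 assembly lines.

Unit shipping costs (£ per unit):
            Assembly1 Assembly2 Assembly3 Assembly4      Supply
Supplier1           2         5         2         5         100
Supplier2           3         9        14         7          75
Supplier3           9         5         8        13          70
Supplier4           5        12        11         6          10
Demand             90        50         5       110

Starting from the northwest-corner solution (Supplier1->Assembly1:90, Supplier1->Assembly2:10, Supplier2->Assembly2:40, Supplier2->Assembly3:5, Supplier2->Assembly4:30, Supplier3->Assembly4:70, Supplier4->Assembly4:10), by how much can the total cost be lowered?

630

Current plan cost = 90·2 + 10·5 + 40·9 + 5·14 + 30·7 + 70·13 + 10·6 = £1840.
Optimal plan:
  Supplier1->Assembly4: 100 × £5 = £500
  Supplier2->Assembly1: 75 × £3 = £225
  Supplier3->Assembly1: 15 × £9 = £135
  Supplier3->Assembly2: 50 × £5 = £250
  Supplier3->Assembly3: 5 × £8 = £40
  Supplier4->Assembly4: 10 × £6 = £60
Optimal cost = £1210.
Saving = 1840 − 1210 = £630.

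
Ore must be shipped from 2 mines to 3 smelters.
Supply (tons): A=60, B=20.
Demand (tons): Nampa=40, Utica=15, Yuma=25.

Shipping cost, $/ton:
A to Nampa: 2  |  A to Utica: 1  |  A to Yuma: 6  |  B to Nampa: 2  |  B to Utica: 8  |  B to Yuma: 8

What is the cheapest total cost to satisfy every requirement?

245

One minimum-cost allocation:
  A to Nampa: 20 × $2 = $40
  A to Utica: 15 × $1 = $15
  A to Yuma: 25 × $6 = $150
  B to Nampa: 20 × $2 = $40
Total = 40 + 15 + 150 + 40 = $245.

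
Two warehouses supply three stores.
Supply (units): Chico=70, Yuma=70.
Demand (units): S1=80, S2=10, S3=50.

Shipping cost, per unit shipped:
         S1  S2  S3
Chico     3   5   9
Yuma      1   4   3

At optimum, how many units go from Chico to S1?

Optimal shipments:
  Chico to S1: 60 × 3 = 180
  Chico to S2: 10 × 5 = 50
  Yuma to S1: 20 × 1 = 20
  Yuma to S3: 50 × 3 = 150
Total cost = 400.
So Chico→S1 carries 60 units.

60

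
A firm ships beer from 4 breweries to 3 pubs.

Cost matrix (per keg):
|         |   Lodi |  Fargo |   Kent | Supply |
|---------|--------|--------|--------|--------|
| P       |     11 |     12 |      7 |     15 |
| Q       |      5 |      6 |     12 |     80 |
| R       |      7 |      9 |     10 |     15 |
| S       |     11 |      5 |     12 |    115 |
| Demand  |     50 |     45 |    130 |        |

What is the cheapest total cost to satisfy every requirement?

A cheapest plan:
  P→Kent: 15 × 7 = 105
  Q→Lodi: 50 × 5 = 250
  Q→Kent: 30 × 12 = 360
  R→Kent: 15 × 10 = 150
  S→Fargo: 45 × 5 = 225
  S→Kent: 70 × 12 = 840
Total = 105 + 250 + 360 + 150 + 225 + 840 = 1930.
(Supply check: P ships 15; Q ships 80; R ships 15; S ships 115.)

1930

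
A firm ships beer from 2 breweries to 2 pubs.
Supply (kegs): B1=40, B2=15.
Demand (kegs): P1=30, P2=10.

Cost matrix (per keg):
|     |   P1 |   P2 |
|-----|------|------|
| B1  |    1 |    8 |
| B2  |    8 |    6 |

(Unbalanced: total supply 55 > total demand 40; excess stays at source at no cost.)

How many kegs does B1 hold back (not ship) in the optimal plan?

10

Minimum-cost shipments:
  B1 to P1: 30 × 1 = 30
  B2 to P2: 10 × 6 = 60
Total cost = 90.
B1 ships 30 of its 40, leaving 10.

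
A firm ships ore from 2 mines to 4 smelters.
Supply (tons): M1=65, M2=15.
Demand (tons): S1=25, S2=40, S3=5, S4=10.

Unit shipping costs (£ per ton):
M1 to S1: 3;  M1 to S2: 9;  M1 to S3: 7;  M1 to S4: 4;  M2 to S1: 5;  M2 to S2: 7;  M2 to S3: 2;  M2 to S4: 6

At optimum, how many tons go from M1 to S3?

Optimal shipments:
  M1->S1: 25 × £3 = £75
  M1->S2: 30 × £9 = £270
  M1->S4: 10 × £4 = £40
  M2->S2: 10 × £7 = £70
  M2->S3: 5 × £2 = £10
Total cost = £465.
The route M1→S3 is not used.

0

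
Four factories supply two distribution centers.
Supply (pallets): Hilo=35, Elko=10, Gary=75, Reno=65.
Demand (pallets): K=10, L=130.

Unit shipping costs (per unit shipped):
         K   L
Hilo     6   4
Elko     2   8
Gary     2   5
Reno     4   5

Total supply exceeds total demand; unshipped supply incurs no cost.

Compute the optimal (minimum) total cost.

Optimal allocation:
  Hilo→L: 35 × 4 = 140
  Elko→K: 10 × 2 = 20
  Gary→L: 75 × 5 = 375
  Reno→L: 20 × 5 = 100
Total = 140 + 20 + 375 + 100 = 635.
(Supply check: Hilo ships 35; Elko ships 10; Gary ships 75; Reno ships 20.)

635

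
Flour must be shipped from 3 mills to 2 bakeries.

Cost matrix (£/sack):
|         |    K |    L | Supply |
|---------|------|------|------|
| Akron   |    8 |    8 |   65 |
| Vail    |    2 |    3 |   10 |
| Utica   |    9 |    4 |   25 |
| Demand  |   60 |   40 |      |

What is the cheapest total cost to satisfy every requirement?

One minimum-cost allocation:
  Akron to K: 50 × £8 = £400
  Akron to L: 15 × £8 = £120
  Vail to K: 10 × £2 = £20
  Utica to L: 25 × £4 = £100
Total = 400 + 120 + 20 + 100 = £640.
(Supply check: Akron ships 65; Vail ships 10; Utica ships 25.)

640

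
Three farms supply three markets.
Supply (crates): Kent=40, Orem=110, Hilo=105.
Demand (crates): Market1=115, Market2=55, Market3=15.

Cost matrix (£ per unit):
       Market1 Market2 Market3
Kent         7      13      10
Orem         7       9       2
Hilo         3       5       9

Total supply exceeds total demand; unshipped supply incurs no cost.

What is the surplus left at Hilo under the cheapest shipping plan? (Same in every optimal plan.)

0

An optimal plan:
  Orem→Market1: 10 × £7 = £70
  Orem→Market2: 55 × £9 = £495
  Orem→Market3: 15 × £2 = £30
  Hilo→Market1: 105 × £3 = £315
Total cost = £910.
Hilo ships 105 of its 105, leaving 0.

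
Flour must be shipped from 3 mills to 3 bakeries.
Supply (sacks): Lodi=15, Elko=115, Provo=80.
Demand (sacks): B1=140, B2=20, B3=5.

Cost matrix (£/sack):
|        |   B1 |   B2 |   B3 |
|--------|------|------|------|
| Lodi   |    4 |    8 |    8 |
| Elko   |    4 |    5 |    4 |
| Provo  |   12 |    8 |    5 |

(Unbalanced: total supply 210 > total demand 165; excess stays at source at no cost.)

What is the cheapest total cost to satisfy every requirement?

825

A cheapest plan:
  Lodi–B1: 15 sacks
  Elko–B1: 115 sacks
  Provo–B1: 10 sacks
  Provo–B2: 20 sacks
  Provo–B3: 5 sacks
Total cost = £825.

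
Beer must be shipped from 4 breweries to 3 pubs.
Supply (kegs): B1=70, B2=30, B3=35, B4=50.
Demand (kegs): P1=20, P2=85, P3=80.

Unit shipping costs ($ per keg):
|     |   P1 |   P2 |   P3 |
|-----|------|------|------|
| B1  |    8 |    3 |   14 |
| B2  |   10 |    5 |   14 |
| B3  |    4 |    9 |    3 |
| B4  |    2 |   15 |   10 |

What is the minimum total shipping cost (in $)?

A cheapest plan:
  B1→P2: 70 × $3 = $210
  B2→P2: 15 × $5 = $75
  B2→P3: 15 × $14 = $210
  B3→P3: 35 × $3 = $105
  B4→P1: 20 × $2 = $40
  B4→P3: 30 × $10 = $300
Total = 210 + 75 + 210 + 105 + 40 + 300 = $940.
(Supply check: B1 ships 70; B2 ships 30; B3 ships 35; B4 ships 50.)

940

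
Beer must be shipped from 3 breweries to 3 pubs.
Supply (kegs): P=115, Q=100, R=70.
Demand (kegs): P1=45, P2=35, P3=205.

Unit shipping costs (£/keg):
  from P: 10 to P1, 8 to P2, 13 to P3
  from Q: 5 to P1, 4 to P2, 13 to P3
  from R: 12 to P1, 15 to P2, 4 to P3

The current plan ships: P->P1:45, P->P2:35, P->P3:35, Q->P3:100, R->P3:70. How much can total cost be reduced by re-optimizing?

Current plan cost = 45·10 + 35·8 + 35·13 + 100·13 + 70·4 = £2765.
Optimal plan:
  P to P3: 115 × £13 = £1495
  Q to P1: 45 × £5 = £225
  Q to P2: 35 × £4 = £140
  Q to P3: 20 × £13 = £260
  R to P3: 70 × £4 = £280
Optimal cost = £2400.
Saving = 2765 − 2400 = £365.

365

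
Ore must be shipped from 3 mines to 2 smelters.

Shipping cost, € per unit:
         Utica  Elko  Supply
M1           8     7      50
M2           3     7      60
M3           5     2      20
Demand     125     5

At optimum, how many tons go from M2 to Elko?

0

Optimal shipments:
  M1→Utica: 50 × €8 = €400
  M2→Utica: 60 × €3 = €180
  M3→Utica: 15 × €5 = €75
  M3→Elko: 5 × €2 = €10
Total cost = €665.
The route M2→Elko is not used.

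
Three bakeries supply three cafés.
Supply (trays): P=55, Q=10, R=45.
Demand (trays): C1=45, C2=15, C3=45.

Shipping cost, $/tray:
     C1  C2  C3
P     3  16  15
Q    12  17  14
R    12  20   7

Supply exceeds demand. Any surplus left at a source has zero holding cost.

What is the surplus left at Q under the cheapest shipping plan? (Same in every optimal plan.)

Minimum-cost shipments:
  P→C1: 45 × $3 = $135
  P→C2: 10 × $16 = $160
  Q→C2: 5 × $17 = $85
  R→C3: 45 × $7 = $315
Total cost = $695.
Q ships 5 of its 10, leaving 5.

5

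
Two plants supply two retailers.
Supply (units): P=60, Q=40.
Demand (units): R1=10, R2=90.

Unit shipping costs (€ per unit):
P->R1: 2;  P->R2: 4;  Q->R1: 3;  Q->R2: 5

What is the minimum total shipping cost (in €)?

An optimal shipping plan:
  P→R2: 60 × €4 = €240
  Q→R1: 10 × €3 = €30
  Q→R2: 30 × €5 = €150
Total = 240 + 30 + 150 = €420.

420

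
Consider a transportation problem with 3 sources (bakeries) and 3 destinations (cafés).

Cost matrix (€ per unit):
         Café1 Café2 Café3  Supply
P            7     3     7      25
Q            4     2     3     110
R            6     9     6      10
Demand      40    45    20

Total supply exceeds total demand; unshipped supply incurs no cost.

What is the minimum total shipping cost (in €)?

310

A cheapest plan:
  Q–Café1: 40 × €4 = €160
  Q–Café2: 45 × €2 = €90
  Q–Café3: 20 × €3 = €60
Total = 160 + 90 + 60 = €310.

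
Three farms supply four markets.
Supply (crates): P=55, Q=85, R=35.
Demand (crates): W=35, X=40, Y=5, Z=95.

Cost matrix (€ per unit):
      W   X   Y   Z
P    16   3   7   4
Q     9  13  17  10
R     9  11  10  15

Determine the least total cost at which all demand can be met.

1345

An optimal shipping plan:
  P to X: 40 × €3 = €120
  P to Z: 15 × €4 = €60
  Q to W: 5 × €9 = €45
  Q to Z: 80 × €10 = €800
  R to W: 30 × €9 = €270
  R to Y: 5 × €10 = €50
Total = 120 + 60 + 45 + 800 + 270 + 50 = €1345.
(Supply check: P ships 55; Q ships 85; R ships 35.)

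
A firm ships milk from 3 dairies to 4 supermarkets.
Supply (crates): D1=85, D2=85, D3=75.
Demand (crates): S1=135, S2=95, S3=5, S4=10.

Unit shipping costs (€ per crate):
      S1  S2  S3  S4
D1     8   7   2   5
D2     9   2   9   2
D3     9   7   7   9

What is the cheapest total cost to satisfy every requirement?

1445

One minimum-cost allocation:
  D1→S1: 70 × €8 = €560
  D1→S3: 5 × €2 = €10
  D1→S4: 10 × €5 = €50
  D2→S2: 85 × €2 = €170
  D3→S1: 65 × €9 = €585
  D3→S2: 10 × €7 = €70
Total = 560 + 10 + 50 + 170 + 585 + 70 = €1445.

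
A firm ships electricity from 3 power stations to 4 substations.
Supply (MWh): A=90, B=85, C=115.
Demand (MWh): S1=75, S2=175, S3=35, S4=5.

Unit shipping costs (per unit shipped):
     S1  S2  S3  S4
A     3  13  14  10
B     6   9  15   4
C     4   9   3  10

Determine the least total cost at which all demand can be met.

1985

A cheapest plan:
  A to S1: 75 MWh
  A to S2: 15 MWh
  B to S2: 80 MWh
  B to S4: 5 MWh
  C to S2: 80 MWh
  C to S3: 35 MWh
Total cost = 1985.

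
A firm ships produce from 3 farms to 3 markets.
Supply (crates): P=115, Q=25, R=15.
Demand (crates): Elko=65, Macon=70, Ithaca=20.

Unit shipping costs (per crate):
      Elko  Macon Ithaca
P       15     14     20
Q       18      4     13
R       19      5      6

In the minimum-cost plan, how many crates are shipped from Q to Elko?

0

The minimum-cost plan:
  P–Elko: 65 × 15 = 975
  P–Macon: 45 × 14 = 630
  P–Ithaca: 5 × 20 = 100
  Q–Macon: 25 × 4 = 100
  R–Ithaca: 15 × 6 = 90
Total cost = 1895.
The route Q→Elko is not used.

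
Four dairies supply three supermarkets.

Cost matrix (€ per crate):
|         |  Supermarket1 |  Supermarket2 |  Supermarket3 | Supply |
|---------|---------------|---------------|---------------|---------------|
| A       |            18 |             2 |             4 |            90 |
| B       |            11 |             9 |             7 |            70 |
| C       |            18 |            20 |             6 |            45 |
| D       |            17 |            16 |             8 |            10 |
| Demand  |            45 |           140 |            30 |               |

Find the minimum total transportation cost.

1470

An optimal shipping plan:
  A→Supermarket2: 90 × €2 = €180
  B→Supermarket1: 20 × €11 = €220
  B→Supermarket2: 50 × €9 = €450
  C→Supermarket1: 15 × €18 = €270
  C→Supermarket3: 30 × €6 = €180
  D→Supermarket1: 10 × €17 = €170
Total = 180 + 220 + 450 + 270 + 180 + 170 = €1470.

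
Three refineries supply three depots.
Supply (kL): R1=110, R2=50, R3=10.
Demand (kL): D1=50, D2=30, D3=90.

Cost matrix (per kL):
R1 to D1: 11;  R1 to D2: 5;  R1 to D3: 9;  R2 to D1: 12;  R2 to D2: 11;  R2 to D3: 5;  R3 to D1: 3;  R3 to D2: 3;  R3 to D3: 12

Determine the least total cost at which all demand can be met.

A cheapest plan:
  R1 to D1: 40 × 11 = 440
  R1 to D2: 30 × 5 = 150
  R1 to D3: 40 × 9 = 360
  R2 to D3: 50 × 5 = 250
  R3 to D1: 10 × 3 = 30
Total = 440 + 150 + 360 + 250 + 30 = 1230.
(Supply check: R1 ships 110; R2 ships 50; R3 ships 10.)

1230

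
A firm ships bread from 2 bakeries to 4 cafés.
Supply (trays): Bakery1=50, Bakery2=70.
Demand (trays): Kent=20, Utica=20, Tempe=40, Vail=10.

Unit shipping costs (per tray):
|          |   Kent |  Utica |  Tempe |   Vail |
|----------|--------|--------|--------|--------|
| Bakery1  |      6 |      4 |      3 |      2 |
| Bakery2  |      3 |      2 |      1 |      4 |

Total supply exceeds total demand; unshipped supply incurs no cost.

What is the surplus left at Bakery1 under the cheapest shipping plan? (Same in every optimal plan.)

30

Minimum-cost shipments:
  Bakery1->Utica: 10 × 4 = 40
  Bakery1->Vail: 10 × 2 = 20
  Bakery2->Kent: 20 × 3 = 60
  Bakery2->Utica: 10 × 2 = 20
  Bakery2->Tempe: 40 × 1 = 40
Total cost = 180.
Bakery1 ships 20 of its 50, leaving 30.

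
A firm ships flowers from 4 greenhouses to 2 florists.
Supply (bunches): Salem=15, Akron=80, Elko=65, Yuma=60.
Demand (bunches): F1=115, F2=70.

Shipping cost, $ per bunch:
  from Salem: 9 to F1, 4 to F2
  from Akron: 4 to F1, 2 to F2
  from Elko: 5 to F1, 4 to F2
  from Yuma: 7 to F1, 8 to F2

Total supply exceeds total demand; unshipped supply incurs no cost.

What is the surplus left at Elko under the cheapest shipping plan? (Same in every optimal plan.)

An optimal plan:
  Salem to F2: 15 × $4 = $60
  Akron to F1: 25 × $4 = $100
  Akron to F2: 55 × $2 = $110
  Elko to F1: 65 × $5 = $325
  Yuma to F1: 25 × $7 = $175
Total cost = $770.
Elko ships 65 of its 65, leaving 0.

0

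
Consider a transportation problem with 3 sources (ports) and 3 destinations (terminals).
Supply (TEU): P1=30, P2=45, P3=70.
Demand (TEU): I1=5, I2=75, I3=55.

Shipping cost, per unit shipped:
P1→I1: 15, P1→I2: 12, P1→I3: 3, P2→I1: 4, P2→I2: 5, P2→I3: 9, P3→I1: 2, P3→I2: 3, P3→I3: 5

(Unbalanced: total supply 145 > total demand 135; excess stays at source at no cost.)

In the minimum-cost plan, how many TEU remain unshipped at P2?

10

An optimal plan:
  P1→I3: 30 × 3 = 90
  P2→I2: 35 × 5 = 175
  P3→I1: 5 × 2 = 10
  P3→I2: 40 × 3 = 120
  P3→I3: 25 × 5 = 125
Total cost = 520.
P2 ships 35 of its 45, leaving 10.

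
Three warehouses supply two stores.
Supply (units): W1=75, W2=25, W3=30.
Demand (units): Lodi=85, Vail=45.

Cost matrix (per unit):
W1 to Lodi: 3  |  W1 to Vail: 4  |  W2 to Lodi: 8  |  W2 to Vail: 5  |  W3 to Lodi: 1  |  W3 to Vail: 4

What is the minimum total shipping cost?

400

A cheapest plan:
  W1 to Lodi: 55 × 3 = 165
  W1 to Vail: 20 × 4 = 80
  W2 to Vail: 25 × 5 = 125
  W3 to Lodi: 30 × 1 = 30
Total = 165 + 80 + 125 + 30 = 400.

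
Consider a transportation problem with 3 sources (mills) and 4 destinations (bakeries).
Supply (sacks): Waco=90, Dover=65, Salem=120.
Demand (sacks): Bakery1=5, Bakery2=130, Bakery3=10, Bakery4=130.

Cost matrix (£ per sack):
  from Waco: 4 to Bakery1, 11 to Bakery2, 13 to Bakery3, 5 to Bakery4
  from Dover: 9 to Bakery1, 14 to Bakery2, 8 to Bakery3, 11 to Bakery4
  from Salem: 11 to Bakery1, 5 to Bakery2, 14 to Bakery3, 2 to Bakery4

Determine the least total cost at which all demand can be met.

1755

One minimum-cost allocation:
  Waco→Bakery4: 90 × £5 = £450
  Dover→Bakery1: 5 × £9 = £45
  Dover→Bakery2: 50 × £14 = £700
  Dover→Bakery3: 10 × £8 = £80
  Salem→Bakery2: 80 × £5 = £400
  Salem→Bakery4: 40 × £2 = £80
Total = 450 + 45 + 700 + 80 + 400 + 80 = £1755.
(Supply check: Waco ships 90; Dover ships 65; Salem ships 120.)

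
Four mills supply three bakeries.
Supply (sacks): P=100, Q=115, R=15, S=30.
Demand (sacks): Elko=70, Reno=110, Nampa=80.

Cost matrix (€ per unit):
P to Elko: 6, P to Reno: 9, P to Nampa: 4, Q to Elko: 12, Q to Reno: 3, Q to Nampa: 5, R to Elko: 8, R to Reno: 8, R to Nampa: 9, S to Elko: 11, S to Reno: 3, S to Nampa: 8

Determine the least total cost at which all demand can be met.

Optimal allocation:
  P to Elko: 55 sacks
  P to Nampa: 45 sacks
  Q to Reno: 80 sacks
  Q to Nampa: 35 sacks
  R to Elko: 15 sacks
  S to Reno: 30 sacks
Total cost = €1135.

1135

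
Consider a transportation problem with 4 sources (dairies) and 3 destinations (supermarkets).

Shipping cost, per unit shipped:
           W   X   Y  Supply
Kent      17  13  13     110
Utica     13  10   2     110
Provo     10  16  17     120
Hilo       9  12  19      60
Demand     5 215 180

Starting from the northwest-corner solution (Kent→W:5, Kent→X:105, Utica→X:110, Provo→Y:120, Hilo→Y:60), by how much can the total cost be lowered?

1470

Current plan cost = 5·17 + 105·13 + 110·10 + 120·17 + 60·19 = 5730.
Optimal plan:
  Kent to X: 40 crates
  Kent to Y: 70 crates
  Utica to Y: 110 crates
  Provo to W: 5 crates
  Provo to X: 115 crates
  Hilo to X: 60 crates
Optimal cost = 4260.
Saving = 5730 − 4260 = 1470.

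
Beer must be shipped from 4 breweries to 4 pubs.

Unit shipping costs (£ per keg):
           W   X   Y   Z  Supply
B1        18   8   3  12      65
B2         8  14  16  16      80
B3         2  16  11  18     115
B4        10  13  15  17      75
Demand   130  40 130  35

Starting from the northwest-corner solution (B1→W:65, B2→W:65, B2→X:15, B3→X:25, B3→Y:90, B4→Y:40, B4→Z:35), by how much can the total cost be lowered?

Current plan cost = 65·18 + 65·8 + 15·14 + 25·16 + 90·11 + 40·15 + 35·17 = £4485.
Optimal plan:
  B1->Y: 65 × £3 = £195
  B2->W: 15 × £8 = £120
  B2->X: 30 × £14 = £420
  B2->Z: 35 × £16 = £560
  B3->W: 115 × £2 = £230
  B4->X: 10 × £13 = £130
  B4->Y: 65 × £15 = £975
Optimal cost = £2630.
Saving = 4485 − 2630 = £1855.

1855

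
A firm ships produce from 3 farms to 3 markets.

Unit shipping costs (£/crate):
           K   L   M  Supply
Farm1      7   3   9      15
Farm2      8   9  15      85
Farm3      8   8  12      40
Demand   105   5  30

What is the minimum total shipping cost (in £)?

A cheapest plan:
  Farm1->L: 5 × £3 = £15
  Farm1->M: 10 × £9 = £90
  Farm2->K: 85 × £8 = £680
  Farm3->K: 20 × £8 = £160
  Farm3->M: 20 × £12 = £240
Total = 15 + 90 + 680 + 160 + 240 = £1185.

1185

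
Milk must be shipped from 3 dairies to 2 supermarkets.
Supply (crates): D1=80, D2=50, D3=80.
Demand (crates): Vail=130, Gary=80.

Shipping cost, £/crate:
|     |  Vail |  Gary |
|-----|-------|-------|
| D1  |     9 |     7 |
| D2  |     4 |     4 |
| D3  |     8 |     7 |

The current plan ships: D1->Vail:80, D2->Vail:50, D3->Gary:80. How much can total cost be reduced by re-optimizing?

80

Current plan cost = 80·9 + 50·4 + 80·7 = £1480.
Optimal plan:
  D1–Gary: 80 crates
  D2–Vail: 50 crates
  D3–Vail: 80 crates
Optimal cost = £1400.
Saving = 1480 − 1400 = £80.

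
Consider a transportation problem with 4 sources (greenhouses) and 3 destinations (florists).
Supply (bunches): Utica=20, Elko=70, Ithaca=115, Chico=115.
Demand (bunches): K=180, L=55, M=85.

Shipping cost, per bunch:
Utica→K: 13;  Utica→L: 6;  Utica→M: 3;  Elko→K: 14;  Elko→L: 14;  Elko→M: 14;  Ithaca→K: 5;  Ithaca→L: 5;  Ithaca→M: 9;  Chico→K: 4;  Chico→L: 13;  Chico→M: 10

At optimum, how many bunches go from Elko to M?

65

The minimum-cost plan:
  Utica–M: 20 × 3 = 60
  Elko–L: 5 × 14 = 70
  Elko–M: 65 × 14 = 910
  Ithaca–K: 65 × 5 = 325
  Ithaca–L: 50 × 5 = 250
  Chico–K: 115 × 4 = 460
Total cost = 2075.
So Elko→M carries 65 bunches.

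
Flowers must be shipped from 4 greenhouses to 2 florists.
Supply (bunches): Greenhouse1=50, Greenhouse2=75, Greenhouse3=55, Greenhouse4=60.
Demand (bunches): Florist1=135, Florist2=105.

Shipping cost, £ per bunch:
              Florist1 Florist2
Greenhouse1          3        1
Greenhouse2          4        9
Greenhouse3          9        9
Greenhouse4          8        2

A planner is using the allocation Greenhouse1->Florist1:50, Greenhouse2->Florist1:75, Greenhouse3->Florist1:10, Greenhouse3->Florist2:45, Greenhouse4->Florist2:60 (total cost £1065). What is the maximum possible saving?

90

Current plan cost = 50·3 + 75·4 + 10·9 + 45·9 + 60·2 = £1065.
Optimal plan:
  Greenhouse1 to Florist1: 5 × £3 = £15
  Greenhouse1 to Florist2: 45 × £1 = £45
  Greenhouse2 to Florist1: 75 × £4 = £300
  Greenhouse3 to Florist1: 55 × £9 = £495
  Greenhouse4 to Florist2: 60 × £2 = £120
Optimal cost = £975.
Saving = 1065 − 975 = £90.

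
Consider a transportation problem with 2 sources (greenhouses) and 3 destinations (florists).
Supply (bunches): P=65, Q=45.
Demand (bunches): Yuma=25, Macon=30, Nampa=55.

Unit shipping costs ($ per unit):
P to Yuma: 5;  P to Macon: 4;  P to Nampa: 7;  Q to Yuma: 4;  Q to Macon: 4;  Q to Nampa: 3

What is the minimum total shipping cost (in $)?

One minimum-cost allocation:
  P->Yuma: 25 × $5 = $125
  P->Macon: 30 × $4 = $120
  P->Nampa: 10 × $7 = $70
  Q->Nampa: 45 × $3 = $135
Total = 125 + 120 + 70 + 135 = $450.
(Supply check: P ships 65; Q ships 45.)

450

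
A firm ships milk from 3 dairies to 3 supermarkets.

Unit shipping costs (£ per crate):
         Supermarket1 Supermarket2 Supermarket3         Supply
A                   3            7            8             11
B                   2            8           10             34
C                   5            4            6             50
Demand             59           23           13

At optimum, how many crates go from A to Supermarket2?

Solving gives:
  A–Supermarket1: 11 × £3 = £33
  B–Supermarket1: 34 × £2 = £68
  C–Supermarket1: 14 × £5 = £70
  C–Supermarket2: 23 × £4 = £92
  C–Supermarket3: 13 × £6 = £78
Total cost = £341.
The route A→Supermarket2 is not used.

0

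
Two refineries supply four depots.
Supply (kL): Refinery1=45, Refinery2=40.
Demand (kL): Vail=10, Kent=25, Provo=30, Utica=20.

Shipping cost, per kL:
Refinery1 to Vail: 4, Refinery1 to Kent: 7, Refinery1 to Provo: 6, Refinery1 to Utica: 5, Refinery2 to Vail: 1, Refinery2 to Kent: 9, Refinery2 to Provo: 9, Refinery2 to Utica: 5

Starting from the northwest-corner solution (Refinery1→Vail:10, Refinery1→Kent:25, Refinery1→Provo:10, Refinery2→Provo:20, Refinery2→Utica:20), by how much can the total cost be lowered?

Current plan cost = 10·4 + 25·7 + 10·6 + 20·9 + 20·5 = 555.
Optimal plan:
  Refinery1->Kent: 15 × 7 = 105
  Refinery1->Provo: 30 × 6 = 180
  Refinery2->Vail: 10 × 1 = 10
  Refinery2->Kent: 10 × 9 = 90
  Refinery2->Utica: 20 × 5 = 100
Optimal cost = 485.
Saving = 555 − 485 = 70.

70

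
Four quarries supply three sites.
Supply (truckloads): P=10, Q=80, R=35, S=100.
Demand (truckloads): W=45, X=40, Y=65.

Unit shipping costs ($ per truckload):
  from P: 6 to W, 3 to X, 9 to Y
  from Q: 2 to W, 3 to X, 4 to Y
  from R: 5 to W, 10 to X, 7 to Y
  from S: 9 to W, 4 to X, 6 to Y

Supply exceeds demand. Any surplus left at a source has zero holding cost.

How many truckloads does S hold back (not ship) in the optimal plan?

40

An optimal plan:
  P->X: 10 × $3 = $30
  Q->W: 45 × $2 = $90
  Q->Y: 35 × $4 = $140
  S->X: 30 × $4 = $120
  S->Y: 30 × $6 = $180
Total cost = $560.
S ships 60 of its 100, leaving 40.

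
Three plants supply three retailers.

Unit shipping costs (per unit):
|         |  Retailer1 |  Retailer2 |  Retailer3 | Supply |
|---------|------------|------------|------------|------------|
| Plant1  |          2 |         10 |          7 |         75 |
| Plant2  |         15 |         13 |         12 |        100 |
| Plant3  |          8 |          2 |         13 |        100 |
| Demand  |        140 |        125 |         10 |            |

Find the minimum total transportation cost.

1770

A cheapest plan:
  Plant1 to Retailer1: 75 × 2 = 150
  Plant2 to Retailer1: 65 × 15 = 975
  Plant2 to Retailer2: 25 × 13 = 325
  Plant2 to Retailer3: 10 × 12 = 120
  Plant3 to Retailer2: 100 × 2 = 200
Total = 150 + 975 + 325 + 120 + 200 = 1770.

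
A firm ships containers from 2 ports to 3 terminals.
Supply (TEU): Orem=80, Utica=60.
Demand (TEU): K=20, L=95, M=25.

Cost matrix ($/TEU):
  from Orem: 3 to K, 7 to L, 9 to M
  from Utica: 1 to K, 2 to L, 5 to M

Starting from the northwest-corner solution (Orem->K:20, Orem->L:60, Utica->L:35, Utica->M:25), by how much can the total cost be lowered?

Current plan cost = 20·3 + 60·7 + 35·2 + 25·5 = $675.
Optimal plan:
  Orem to K: 20 × $3 = $60
  Orem to L: 35 × $7 = $245
  Orem to M: 25 × $9 = $225
  Utica to L: 60 × $2 = $120
Optimal cost = $650.
Saving = 675 − 650 = $25.

25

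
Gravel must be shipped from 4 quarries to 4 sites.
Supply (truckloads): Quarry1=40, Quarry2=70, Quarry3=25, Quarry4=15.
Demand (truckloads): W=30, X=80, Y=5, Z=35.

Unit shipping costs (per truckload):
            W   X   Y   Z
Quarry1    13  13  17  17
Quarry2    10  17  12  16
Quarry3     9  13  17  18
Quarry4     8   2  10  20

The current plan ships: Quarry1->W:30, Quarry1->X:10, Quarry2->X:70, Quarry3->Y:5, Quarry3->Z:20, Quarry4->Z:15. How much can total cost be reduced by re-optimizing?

660

Current plan cost = 30·13 + 10·13 + 70·17 + 5·17 + 20·18 + 15·20 = 2455.
Optimal plan:
  Quarry1->X: 40 × 13 = 520
  Quarry2->W: 30 × 10 = 300
  Quarry2->Y: 5 × 12 = 60
  Quarry2->Z: 35 × 16 = 560
  Quarry3->X: 25 × 13 = 325
  Quarry4->X: 15 × 2 = 30
Optimal cost = 1795.
Saving = 2455 − 1795 = 660.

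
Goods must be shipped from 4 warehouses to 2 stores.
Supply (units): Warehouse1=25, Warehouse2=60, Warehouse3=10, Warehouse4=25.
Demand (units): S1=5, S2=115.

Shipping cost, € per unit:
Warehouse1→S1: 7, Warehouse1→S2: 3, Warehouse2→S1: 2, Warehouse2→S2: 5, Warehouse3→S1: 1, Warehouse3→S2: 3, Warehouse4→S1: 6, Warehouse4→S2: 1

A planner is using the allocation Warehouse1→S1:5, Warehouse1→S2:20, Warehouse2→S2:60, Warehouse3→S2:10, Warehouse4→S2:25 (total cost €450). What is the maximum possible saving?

35

Current plan cost = 5·7 + 20·3 + 60·5 + 10·3 + 25·1 = €450.
Optimal plan:
  Warehouse1 to S2: 25 units
  Warehouse2 to S1: 5 units
  Warehouse2 to S2: 55 units
  Warehouse3 to S2: 10 units
  Warehouse4 to S2: 25 units
Optimal cost = €415.
Saving = 450 − 415 = €35.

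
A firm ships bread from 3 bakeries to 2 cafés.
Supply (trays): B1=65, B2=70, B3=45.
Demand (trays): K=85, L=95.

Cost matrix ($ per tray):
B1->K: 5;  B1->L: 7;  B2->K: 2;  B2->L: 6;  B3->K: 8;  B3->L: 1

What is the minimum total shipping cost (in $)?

610

One minimum-cost allocation:
  B1–K: 15 × $5 = $75
  B1–L: 50 × $7 = $350
  B2–K: 70 × $2 = $140
  B3–L: 45 × $1 = $45
Total = 75 + 350 + 140 + 45 = $610.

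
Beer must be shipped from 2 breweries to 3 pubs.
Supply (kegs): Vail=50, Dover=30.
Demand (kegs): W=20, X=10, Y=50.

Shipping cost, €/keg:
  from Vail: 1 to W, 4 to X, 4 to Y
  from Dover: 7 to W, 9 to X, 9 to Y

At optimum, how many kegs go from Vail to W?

20

The minimum-cost plan:
  Vail→W: 20 × €1 = €20
  Vail→X: 10 × €4 = €40
  Vail→Y: 20 × €4 = €80
  Dover→Y: 30 × €9 = €270
Total cost = €410.
So Vail→W carries 20 kegs.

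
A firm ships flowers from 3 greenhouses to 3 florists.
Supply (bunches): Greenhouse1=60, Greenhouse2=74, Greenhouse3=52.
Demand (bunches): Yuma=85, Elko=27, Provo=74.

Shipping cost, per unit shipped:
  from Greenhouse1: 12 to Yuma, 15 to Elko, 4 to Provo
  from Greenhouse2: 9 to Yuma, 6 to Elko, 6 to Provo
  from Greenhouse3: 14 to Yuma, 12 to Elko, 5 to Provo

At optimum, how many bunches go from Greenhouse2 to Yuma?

The minimum-cost plan:
  Greenhouse1 to Yuma: 38 × 12 = 456
  Greenhouse1 to Provo: 22 × 4 = 88
  Greenhouse2 to Yuma: 47 × 9 = 423
  Greenhouse2 to Elko: 27 × 6 = 162
  Greenhouse3 to Provo: 52 × 5 = 260
Total cost = 1389.
So Greenhouse2→Yuma carries 47 bunches.

47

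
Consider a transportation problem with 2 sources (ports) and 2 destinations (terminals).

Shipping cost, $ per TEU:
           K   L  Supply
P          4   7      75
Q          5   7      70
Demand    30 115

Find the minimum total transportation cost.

925

A cheapest plan:
  P→K: 30 × $4 = $120
  P→L: 45 × $7 = $315
  Q→L: 70 × $7 = $490
Total = 120 + 315 + 490 = $925.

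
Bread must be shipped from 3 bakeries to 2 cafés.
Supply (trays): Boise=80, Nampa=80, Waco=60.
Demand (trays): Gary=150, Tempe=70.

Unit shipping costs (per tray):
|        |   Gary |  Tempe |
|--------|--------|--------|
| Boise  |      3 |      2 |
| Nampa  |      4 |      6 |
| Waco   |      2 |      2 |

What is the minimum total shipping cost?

610

A cheapest plan:
  Boise->Gary: 10 × 3 = 30
  Boise->Tempe: 70 × 2 = 140
  Nampa->Gary: 80 × 4 = 320
  Waco->Gary: 60 × 2 = 120
Total = 30 + 140 + 320 + 120 = 610.
(Supply check: Boise ships 80; Nampa ships 80; Waco ships 60.)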